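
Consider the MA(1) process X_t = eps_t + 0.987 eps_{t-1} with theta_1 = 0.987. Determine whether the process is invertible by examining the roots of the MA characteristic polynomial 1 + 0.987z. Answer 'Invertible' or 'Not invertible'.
\text{Invertible}

The MA(q) characteristic polynomial is P(z) = 1 + 0.987z.
Invertibility requires all roots to lie outside the unit circle, i.e. |z| > 1 for every root.
This is linear in z: 1 + (0.987) z = 0  =>  z = -1/(0.987) = -1.013171,  |z| = 1.013171.
Moduli of all roots: 1.0132.
All moduli strictly greater than 1? Yes.
Verdict: Invertible.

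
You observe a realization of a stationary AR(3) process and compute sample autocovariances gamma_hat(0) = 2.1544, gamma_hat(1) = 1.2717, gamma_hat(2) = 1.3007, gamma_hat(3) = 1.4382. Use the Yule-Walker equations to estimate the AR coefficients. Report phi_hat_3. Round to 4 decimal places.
\hat\phi_{3} = 0.3980

The Yule-Walker equations for an AR(p) process read, in matrix form,
  Gamma_p phi = r_p,   with   (Gamma_p)_{ij} = gamma(|i - j|),
                       (r_p)_i = gamma(i),   i,j = 1..p.
Substitute the sample gammas (Toeplitz matrix and right-hand side of size 3):
  Gamma_p = [[2.1544, 1.2717, 1.3007], [1.2717, 2.1544, 1.2717], [1.3007, 1.2717, 2.1544]]
  r_p     = [1.2717, 1.3007, 1.4382]
Written out (R1..R3):
  (R1) 2.1544 phi_1 + 1.2717 phi_2 + 1.3007 phi_3 = 1.2717
  (R2) 1.2717 phi_1 + 2.1544 phi_2 + 1.2717 phi_3 = 1.3007
  (R3) 1.3007 phi_1 + 1.2717 phi_2 + 2.1544 phi_3 = 1.4382
Gaussian elimination:
  R2 <- R2 - (1.2717/2.1544) R1 = R2 - (0.59028) R1:  1.40374 phi_2 + 0.503922 phi_3 = 0.55004
  R3 <- R3 - (1.3007/2.1544) R1 = R3 - (0.603741) R1:  0.503922 phi_2 + 1.369114 phi_3 = 0.670422
  R3 <- R3 - (0.503922/1.40374) R2 = R3 - (0.358985) R2:  1.188213 phi_3 = 0.472966
Back-substitution:
  phi_hat_3 = 0.472966 / 1.188213 = 0.398048
  phi_hat_2 = (0.55004 - (0.503922)(0.398048)) / 1.40374 = 0.248946
  phi_hat_1 = (1.2717 - (1.2717)(0.248946) - (1.3007)(0.398048)) / 2.1544 = 0.203015
So phi_hat = [0.2030, 0.2489, 0.3980].
Therefore phi_hat_3 = 0.3980.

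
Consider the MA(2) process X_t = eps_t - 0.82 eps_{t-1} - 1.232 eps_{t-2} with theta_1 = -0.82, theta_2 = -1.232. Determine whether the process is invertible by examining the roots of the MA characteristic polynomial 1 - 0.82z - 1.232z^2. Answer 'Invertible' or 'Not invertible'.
\text{Not invertible}

The MA(q) characteristic polynomial is P(z) = 1 - 0.82z - 1.232z^2.
Invertibility requires all roots to lie outside the unit circle, i.e. |z| > 1 for every root.
Set 1 + (-0.82) z + (-1.232) z^2 = 0, i.e. a z^2 + b z + c = 0 with a = -1.232, b = -0.82, c = 1.
Discriminant D = b^2 - 4ac = (-0.82)^2 - 4*(-1.232)*1 = 0.6724 - (-4.928) = 5.6004.
D >= 0, so the roots are real: z = (-b +/- sqrt(D)) / (2a) = (0.82 +/- 2.366516) / (-2.464).
  z_1 = (0.82 + 2.366516) / (-2.464) = -1.2932,   |z_1| = 1.2932.
  z_2 = (0.82 - 2.366516) / (-2.464) = 0.6276,   |z_2| = 0.6276.
Moduli of all roots: 1.2932, 0.6276.
All moduli strictly greater than 1? No.
Verdict: Not invertible.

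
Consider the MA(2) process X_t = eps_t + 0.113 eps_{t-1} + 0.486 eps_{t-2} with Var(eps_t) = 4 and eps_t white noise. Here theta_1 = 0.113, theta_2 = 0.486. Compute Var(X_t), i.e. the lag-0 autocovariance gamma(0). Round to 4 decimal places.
\gamma(0) = 4.9959

For an MA(q) process X_t = eps_t + sum_i theta_i eps_{t-i} with
Var(eps_t) = sigma^2, the variance is
  gamma(0) = sigma^2 * (1 + sum_i theta_i^2).
  sum_i theta_i^2 = (0.113)^2 + (0.486)^2 = 0.012769 + 0.236196 = 0.248965.
  gamma(0) = 4 * (1 + 0.248965) = 4 * 1.248965 = 4.99586, which rounds to 4.9959.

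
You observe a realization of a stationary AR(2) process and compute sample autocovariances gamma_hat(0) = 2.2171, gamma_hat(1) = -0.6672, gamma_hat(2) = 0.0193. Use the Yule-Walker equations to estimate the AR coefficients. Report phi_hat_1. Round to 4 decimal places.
\hat\phi_{1} = -0.3280

The Yule-Walker equations for an AR(p) process read, in matrix form,
  Gamma_p phi = r_p,   with   (Gamma_p)_{ij} = gamma(|i - j|),
                       (r_p)_i = gamma(i),   i,j = 1..p.
Substitute the sample gammas (Toeplitz matrix and right-hand side of size 2):
  Gamma_p = [[2.2171, -0.6672], [-0.6672, 2.2171]]
  r_p     = [-0.6672, 0.0193]
Written out:
  2.2171 phi_1 - 0.6672 phi_2 = -0.6672
  -0.6672 phi_1 + 2.2171 phi_2 = 0.0193
Solve by Cramer's rule:
  det = gamma(0)^2 - gamma(1)^2 = (2.2171)^2 - (-0.6672)^2 = 4.91553241 - 0.44515584 = 4.47037657
  phi_hat_1 = [gamma(1) gamma(0) - gamma(1) gamma(2)] / det = [(-0.6672)(2.2171) - (-0.6672)(0.0193)] / 4.47037657 = -1.46637216 / 4.47037657 = -0.328
  phi_hat_2 = [gamma(0) gamma(2) - gamma(1)^2] / det = [(2.2171)(0.0193) - (-0.6672)^2] / 4.47037657 = -0.40236581 / 4.47037657 = -0.09
So phi_hat = [-0.3280, -0.0900].
Therefore phi_hat_1 = -0.3280.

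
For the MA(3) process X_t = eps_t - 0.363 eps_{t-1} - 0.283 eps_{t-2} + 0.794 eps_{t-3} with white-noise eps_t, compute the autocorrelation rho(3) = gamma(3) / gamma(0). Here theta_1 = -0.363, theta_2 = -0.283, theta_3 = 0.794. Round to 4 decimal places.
\rho(3) = 0.4310

For an MA(q) process with theta_0 = 1, the autocovariance is
  gamma(k) = sigma^2 * sum_{i=0..q-k} theta_i * theta_{i+k},
and rho(k) = gamma(k) / gamma(0). Sigma^2 cancels.
  numerator   = (1)*(0.794) = 0.794.
  denominator = (1)^2 + (-0.363)^2 + (-0.283)^2 + (0.794)^2 = 1.842294.
  rho(3) = 0.794 / 1.842294 = 0.4310.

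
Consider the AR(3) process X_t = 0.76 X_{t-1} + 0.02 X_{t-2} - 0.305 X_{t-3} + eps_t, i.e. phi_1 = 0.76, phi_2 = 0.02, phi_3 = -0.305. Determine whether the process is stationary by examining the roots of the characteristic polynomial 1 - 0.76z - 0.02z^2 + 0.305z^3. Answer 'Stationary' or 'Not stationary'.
\text{Stationary}

The AR(p) characteristic polynomial is P(z) = 1 - 0.76z - 0.02z^2 + 0.305z^3.
Stationarity requires all roots to lie outside the unit circle, i.e. |z| > 1 for every root.
Degree 3: look for a simple real root z0 first, then factor out (1 - z/z0) and solve the remaining quadratic.
Testing z0 = -2: P(-2) = 1 + (-0.76)(-2) + (-0.02)(-2)^2 + (0.305)(-2)^3
  = 1 + (1.52) + (-0.08) + (-2.44) = 0.  So z_0 = -2 is a root, |z_0| = 2.
Divide out the factor (1 + 0.5 z) = (1 - z/z0) (since 1/z0 = -0.5):
  P(z) = (1 + 0.5 z)(1 + (-1.26) z + (0.61) z^2)
  [check: z-coef -1.26 - (-0.5) = -0.76; z^2-coef 0.61 - (-0.5)(-1.26) = -0.02; z^3-coef -(-0.5)(0.61) = 0.305.]
Remaining roots from the quadratic factor 1 + (-1.26) z + (0.61) z^2:
  Set 1 + (-1.26) z + (0.61) z^2 = 0, i.e. a z^2 + b z + c = 0 with a = 0.61, b = -1.26, c = 1.
  Discriminant D = b^2 - 4ac = (-1.26)^2 - 4*(0.61)*1 = 1.5876 - (2.44) = -0.8524.
  D < 0, so the roots are the complex-conjugate pair z = (-b +/- i sqrt(-D)) / (2a) = 1.0328 +/- 0.7568i.
  For a conjugate pair |z|^2 = z * conj(z) = (product of roots) = c/a = 1/(0.61) = 1.639344, so |z| = sqrt(1.639344) = 1.2804 for both roots.
Moduli of all roots: 2.0000, 1.2804, 1.2804.
All moduli strictly greater than 1? Yes.
Verdict: Stationary.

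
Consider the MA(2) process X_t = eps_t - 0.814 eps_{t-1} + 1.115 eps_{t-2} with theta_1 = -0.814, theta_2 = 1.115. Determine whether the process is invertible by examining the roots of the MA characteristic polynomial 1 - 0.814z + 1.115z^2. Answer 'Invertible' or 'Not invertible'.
\text{Not invertible}

The MA(q) characteristic polynomial is P(z) = 1 - 0.814z + 1.115z^2.
Invertibility requires all roots to lie outside the unit circle, i.e. |z| > 1 for every root.
Set 1 + (-0.814) z + (1.115) z^2 = 0, i.e. a z^2 + b z + c = 0 with a = 1.115, b = -0.814, c = 1.
Discriminant D = b^2 - 4ac = (-0.814)^2 - 4*(1.115)*1 = 0.662596 - (4.46) = -3.797404.
D < 0, so the roots are the complex-conjugate pair z = (-b +/- i sqrt(-D)) / (2a) = 0.365 +/- 0.8739i.
For a conjugate pair |z|^2 = z * conj(z) = (product of roots) = c/a = 1/(1.115) = 0.896861, so |z| = sqrt(0.896861) = 0.947 for both roots.
Moduli of all roots: 0.9470, 0.9470.
All moduli strictly greater than 1? No.
Verdict: Not invertible.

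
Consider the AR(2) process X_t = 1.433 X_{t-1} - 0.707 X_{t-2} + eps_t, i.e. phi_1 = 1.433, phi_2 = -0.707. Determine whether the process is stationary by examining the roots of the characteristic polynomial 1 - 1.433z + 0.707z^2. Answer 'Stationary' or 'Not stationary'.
\text{Stationary}

The AR(p) characteristic polynomial is P(z) = 1 - 1.433z + 0.707z^2.
Stationarity requires all roots to lie outside the unit circle, i.e. |z| > 1 for every root.
Set 1 + (-1.433) z + (0.707) z^2 = 0, i.e. a z^2 + b z + c = 0 with a = 0.707, b = -1.433, c = 1.
Discriminant D = b^2 - 4ac = (-1.433)^2 - 4*(0.707)*1 = 2.053489 - (2.828) = -0.774511.
D < 0, so the roots are the complex-conjugate pair z = (-b +/- i sqrt(-D)) / (2a) = 1.0134 +/- 0.6224i.
For a conjugate pair |z|^2 = z * conj(z) = (product of roots) = c/a = 1/(0.707) = 1.414427, so |z| = sqrt(1.414427) = 1.1893 for both roots.
Moduli of all roots: 1.1893, 1.1893.
All moduli strictly greater than 1? Yes.
Verdict: Stationary.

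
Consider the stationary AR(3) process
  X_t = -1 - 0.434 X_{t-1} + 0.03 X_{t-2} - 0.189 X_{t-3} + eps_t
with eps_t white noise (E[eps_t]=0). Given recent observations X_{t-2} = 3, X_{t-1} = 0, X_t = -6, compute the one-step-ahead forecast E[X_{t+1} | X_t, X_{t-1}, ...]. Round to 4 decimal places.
E[X_{t+1} \mid \mathcal F_t] = 1.0370

For an AR(p) model X_t = c + sum_i phi_i X_{t-i} + eps_t, the
one-step-ahead conditional mean is
  E[X_{t+1} | X_t, ...] = c + sum_i phi_i X_{t+1-i}.
Substitute known values:
  E[X_{t+1} | ...] = -1 + (-0.434) * (-6) + (0.03) * (0) + (-0.189) * (3)
                   = 1.0370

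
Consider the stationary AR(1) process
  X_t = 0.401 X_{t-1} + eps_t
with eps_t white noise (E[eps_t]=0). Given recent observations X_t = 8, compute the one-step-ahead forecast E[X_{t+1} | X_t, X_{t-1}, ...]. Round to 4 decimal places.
E[X_{t+1} \mid \mathcal F_t] = 3.2080

For an AR(p) model X_t = c + sum_i phi_i X_{t-i} + eps_t, the
one-step-ahead conditional mean is
  E[X_{t+1} | X_t, ...] = c + sum_i phi_i X_{t+1-i}.
Substitute known values:
  E[X_{t+1} | ...] = (0.401) * (8)
                   = 3.2080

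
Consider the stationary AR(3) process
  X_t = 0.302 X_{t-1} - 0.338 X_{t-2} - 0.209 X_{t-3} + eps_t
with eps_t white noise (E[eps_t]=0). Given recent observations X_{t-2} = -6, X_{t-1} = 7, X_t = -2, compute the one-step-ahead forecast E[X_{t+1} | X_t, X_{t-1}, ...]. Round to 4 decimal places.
E[X_{t+1} \mid \mathcal F_t] = -1.7160

For an AR(p) model X_t = c + sum_i phi_i X_{t-i} + eps_t, the
one-step-ahead conditional mean is
  E[X_{t+1} | X_t, ...] = c + sum_i phi_i X_{t+1-i}.
Substitute known values:
  E[X_{t+1} | ...] = (0.302) * (-2) + (-0.338) * (7) + (-0.209) * (-6)
                   = -1.7160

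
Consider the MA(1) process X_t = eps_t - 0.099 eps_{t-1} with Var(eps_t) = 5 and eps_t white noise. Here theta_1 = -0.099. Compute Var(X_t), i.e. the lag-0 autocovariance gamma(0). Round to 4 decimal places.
\gamma(0) = 5.0490

For an MA(q) process X_t = eps_t + sum_i theta_i eps_{t-i} with
Var(eps_t) = sigma^2, the variance is
  gamma(0) = sigma^2 * (1 + sum_i theta_i^2).
  sum_i theta_i^2 = (-0.099)^2 = 0.009801.
  gamma(0) = 5 * (1 + 0.009801) = 5 * 1.009801 = 5.049005, which rounds to 5.0490.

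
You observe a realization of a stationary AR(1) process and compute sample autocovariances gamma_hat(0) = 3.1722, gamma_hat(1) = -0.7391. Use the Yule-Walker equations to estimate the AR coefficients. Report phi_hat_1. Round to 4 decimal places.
\hat\phi_{1} = -0.2330

The Yule-Walker equations for an AR(p) process read, in matrix form,
  Gamma_p phi = r_p,   with   (Gamma_p)_{ij} = gamma(|i - j|),
                       (r_p)_i = gamma(i),   i,j = 1..p.
Substitute the sample gammas (Toeplitz matrix and right-hand side of size 1):
  Gamma_p = [[3.1722]]
  r_p     = [-0.7391]
With p = 1 this is the single equation gamma(0) phi_1 = gamma(1):
  phi_hat_1 = gamma(1) / gamma(0) = -0.7391 / 3.1722 = -0.2330.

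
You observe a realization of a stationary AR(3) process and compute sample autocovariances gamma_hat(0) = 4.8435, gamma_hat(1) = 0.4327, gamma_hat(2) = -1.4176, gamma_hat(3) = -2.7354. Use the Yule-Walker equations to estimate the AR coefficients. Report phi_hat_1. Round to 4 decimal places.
\hat\phi_{1} = -0.0530

The Yule-Walker equations for an AR(p) process read, in matrix form,
  Gamma_p phi = r_p,   with   (Gamma_p)_{ij} = gamma(|i - j|),
                       (r_p)_i = gamma(i),   i,j = 1..p.
Substitute the sample gammas (Toeplitz matrix and right-hand side of size 3):
  Gamma_p = [[4.8435, 0.4327, -1.4176], [0.4327, 4.8435, 0.4327], [-1.4176, 0.4327, 4.8435]]
  r_p     = [0.4327, -1.4176, -2.7354]
Written out (R1..R3):
  (R1) 4.8435 phi_1 + 0.4327 phi_2 - 1.4176 phi_3 = 0.4327
  (R2) 0.4327 phi_1 + 4.8435 phi_2 + 0.4327 phi_3 = -1.4176
  (R3) -1.4176 phi_1 + 0.4327 phi_2 + 4.8435 phi_3 = -2.7354
Gaussian elimination:
  R2 <- R2 - (0.4327/4.8435) R1 = R2 - (0.089336) R1:  4.804844 phi_2 + 0.559343 phi_3 = -1.456256
  R3 <- R3 - (-1.4176/4.8435) R1 = R3 - (-0.292681) R1:  0.559343 phi_2 + 4.428596 phi_3 = -2.608757
  R3 <- R3 - (0.559343/4.804844) R2 = R3 - (0.116412) R2:  4.363481 phi_3 = -2.439231
Back-substitution:
  phi_hat_3 = -2.439231 / 4.363481 = -0.55901
  phi_hat_2 = (-1.456256 - (0.559343)(-0.55901)) / 4.804844 = -0.238005
  phi_hat_1 = (0.4327 - (0.4327)(-0.238005) - (-1.4176)(-0.55901)) / 4.8435 = -0.053013
So phi_hat = [-0.0530, -0.2380, -0.5590].
Therefore phi_hat_1 = -0.0530.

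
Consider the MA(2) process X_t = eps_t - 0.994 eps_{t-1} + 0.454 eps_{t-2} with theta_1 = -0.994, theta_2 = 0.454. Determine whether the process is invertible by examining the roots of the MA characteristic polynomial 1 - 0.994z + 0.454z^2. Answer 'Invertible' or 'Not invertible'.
\text{Invertible}

The MA(q) characteristic polynomial is P(z) = 1 - 0.994z + 0.454z^2.
Invertibility requires all roots to lie outside the unit circle, i.e. |z| > 1 for every root.
Set 1 + (-0.994) z + (0.454) z^2 = 0, i.e. a z^2 + b z + c = 0 with a = 0.454, b = -0.994, c = 1.
Discriminant D = b^2 - 4ac = (-0.994)^2 - 4*(0.454)*1 = 0.988036 - (1.816) = -0.827964.
D < 0, so the roots are the complex-conjugate pair z = (-b +/- i sqrt(-D)) / (2a) = 1.0947 +/- 1.0021i.
For a conjugate pair |z|^2 = z * conj(z) = (product of roots) = c/a = 1/(0.454) = 2.202643, so |z| = sqrt(2.202643) = 1.4841 for both roots.
Moduli of all roots: 1.4841, 1.4841.
All moduli strictly greater than 1? Yes.
Verdict: Invertible.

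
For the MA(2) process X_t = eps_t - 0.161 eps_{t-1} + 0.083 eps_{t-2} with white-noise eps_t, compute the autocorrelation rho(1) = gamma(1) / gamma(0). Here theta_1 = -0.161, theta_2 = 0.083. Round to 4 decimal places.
\rho(1) = -0.1688

For an MA(q) process with theta_0 = 1, the autocovariance is
  gamma(k) = sigma^2 * sum_{i=0..q-k} theta_i * theta_{i+k},
and rho(k) = gamma(k) / gamma(0). Sigma^2 cancels.
  numerator   = (1)*(-0.161) + (-0.161)*(0.083) = -0.174363.
  denominator = (1)^2 + (-0.161)^2 + (0.083)^2 = 1.03281.
  rho(1) = -0.174363 / 1.03281 = -0.1688.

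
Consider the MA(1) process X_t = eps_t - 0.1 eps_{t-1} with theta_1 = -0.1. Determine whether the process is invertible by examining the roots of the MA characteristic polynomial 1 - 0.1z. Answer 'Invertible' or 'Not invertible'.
\text{Invertible}

The MA(q) characteristic polynomial is P(z) = 1 - 0.1z.
Invertibility requires all roots to lie outside the unit circle, i.e. |z| > 1 for every root.
This is linear in z: 1 + (-0.1) z = 0  =>  z = -1/(-0.1) = 10,  |z| = 10.
Moduli of all roots: 10.0000.
All moduli strictly greater than 1? Yes.
Verdict: Invertible.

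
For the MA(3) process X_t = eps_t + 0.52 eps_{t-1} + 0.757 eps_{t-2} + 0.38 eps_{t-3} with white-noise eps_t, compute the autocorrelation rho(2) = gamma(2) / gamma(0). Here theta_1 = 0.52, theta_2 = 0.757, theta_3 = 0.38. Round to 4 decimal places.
\rho(2) = 0.4802

For an MA(q) process with theta_0 = 1, the autocovariance is
  gamma(k) = sigma^2 * sum_{i=0..q-k} theta_i * theta_{i+k},
and rho(k) = gamma(k) / gamma(0). Sigma^2 cancels.
  numerator   = (1)*(0.757) + (0.52)*(0.38) = 0.9546.
  denominator = (1)^2 + (0.52)^2 + (0.757)^2 + (0.38)^2 = 1.987849.
  rho(2) = 0.9546 / 1.987849 = 0.4802.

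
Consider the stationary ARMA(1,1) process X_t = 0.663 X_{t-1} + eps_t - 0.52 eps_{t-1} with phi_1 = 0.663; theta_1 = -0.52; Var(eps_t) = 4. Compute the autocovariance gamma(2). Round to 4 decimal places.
\gamma(2) = 0.4434

Multiply the model equation by X_{t-k} and take expectations. With theta_0 = psi_0 = 1 and psi_j the MA(infinity) weights, this gives
  gamma(k) - sum_i phi_i gamma(k-i) = c_k,
  c_k = sigma^2 * sum_{j=k..q} theta_j psi_{j-k}   (c_k = 0 for k > q),
using gamma(-m) = gamma(m).
psi-weights needed (psi_j = theta_j + sum_i phi_i psi_{j-i}):
  psi_1 = theta_1 + phi_1 = -0.52 + (0.663) = 0.143
Right-hand sides:
  c_0 = sigma^2 (1 + theta_1 psi_1) = 4 * (1 + (-0.52)(0.143)) = 4 * 0.92564 = 3.70256
  c_1 = sigma^2 theta_1 = 4 * (-0.52) = -2.08
  c_2 = 0
Equations for k = 0 and k = 1 (AR order 1):
  gamma(0) = phi_1 gamma(1) + c_0
  gamma(1) = phi_1 gamma(0) + c_1
Substituting the second into the first: gamma(0) (1 - phi_1^2) = c_0 + phi_1 c_1, so
  gamma(0) = (c_0 + phi_1 c_1) / (1 - phi_1^2) = (3.70256 + (0.663)(-2.08)) / (1 - (0.663)^2) = 2.32352 / 0.560431 = 4.145952.
  gamma(1) = phi_1 gamma(0) + c_1 = (0.663)(4.145952) + (-2.08) = 0.668766.
For k = 2 (> q): gamma(2) = phi_1 gamma(1) = (0.663)(0.668766) = 0.443392.
Therefore gamma(2) = 0.4434 (to 4 decimal places).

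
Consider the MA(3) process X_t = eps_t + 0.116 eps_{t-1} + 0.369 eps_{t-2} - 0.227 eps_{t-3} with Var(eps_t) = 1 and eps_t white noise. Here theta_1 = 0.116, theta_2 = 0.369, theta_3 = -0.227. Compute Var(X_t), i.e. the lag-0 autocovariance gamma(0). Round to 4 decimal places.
\gamma(0) = 1.2011

For an MA(q) process X_t = eps_t + sum_i theta_i eps_{t-i} with
Var(eps_t) = sigma^2, the variance is
  gamma(0) = sigma^2 * (1 + sum_i theta_i^2).
  sum_i theta_i^2 = (0.116)^2 + (0.369)^2 + (-0.227)^2 = 0.013456 + 0.136161 + 0.051529 = 0.201146.
  gamma(0) = 1 * (1 + 0.201146) = 1 * 1.201146 = 1.201146, which rounds to 1.2011.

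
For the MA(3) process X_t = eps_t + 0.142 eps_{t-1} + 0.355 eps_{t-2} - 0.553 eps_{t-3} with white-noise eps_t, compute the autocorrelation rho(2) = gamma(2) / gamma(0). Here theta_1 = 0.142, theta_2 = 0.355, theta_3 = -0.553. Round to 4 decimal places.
\rho(2) = 0.1904

For an MA(q) process with theta_0 = 1, the autocovariance is
  gamma(k) = sigma^2 * sum_{i=0..q-k} theta_i * theta_{i+k},
and rho(k) = gamma(k) / gamma(0). Sigma^2 cancels.
  numerator   = (1)*(0.355) + (0.142)*(-0.553) = 0.276474.
  denominator = (1)^2 + (0.142)^2 + (0.355)^2 + (-0.553)^2 = 1.451998.
  rho(2) = 0.276474 / 1.451998 = 0.1904.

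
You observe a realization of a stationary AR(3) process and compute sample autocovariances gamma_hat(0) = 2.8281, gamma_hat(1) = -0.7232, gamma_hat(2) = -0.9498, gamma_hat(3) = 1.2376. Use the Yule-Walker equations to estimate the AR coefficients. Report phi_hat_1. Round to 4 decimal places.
\hat\phi_{1} = -0.2500

The Yule-Walker equations for an AR(p) process read, in matrix form,
  Gamma_p phi = r_p,   with   (Gamma_p)_{ij} = gamma(|i - j|),
                       (r_p)_i = gamma(i),   i,j = 1..p.
Substitute the sample gammas (Toeplitz matrix and right-hand side of size 3):
  Gamma_p = [[2.8281, -0.7232, -0.9498], [-0.7232, 2.8281, -0.7232], [-0.9498, -0.7232, 2.8281]]
  r_p     = [-0.7232, -0.9498, 1.2376]
Written out (R1..R3):
  (R1) 2.8281 phi_1 - 0.7232 phi_2 - 0.9498 phi_3 = -0.7232
  (R2) -0.7232 phi_1 + 2.8281 phi_2 - 0.7232 phi_3 = -0.9498
  (R3) -0.9498 phi_1 - 0.7232 phi_2 + 2.8281 phi_3 = 1.2376
Gaussian elimination:
  R2 <- R2 - (-0.7232/2.8281) R1 = R2 - (-0.255719) R1:  2.643164 phi_2 - 0.966082 phi_3 = -1.134736
  R3 <- R3 - (-0.9498/2.8281) R1 = R3 - (-0.335844) R1:  -0.966082 phi_2 + 2.509116 phi_3 = 0.994718
  R3 <- R3 - (-0.966082/2.643164) R2 = R3 - (-0.365502) R2:  2.15601 phi_3 = 0.579969
Back-substitution:
  phi_hat_3 = 0.579969 / 2.15601 = 0.269001
  phi_hat_2 = (-1.134736 - (-0.966082)(0.269001)) / 2.643164 = -0.330989
  phi_hat_1 = (-0.7232 - (-0.7232)(-0.330989) - (-0.9498)(0.269001)) / 2.8281 = -0.250017
So phi_hat = [-0.2500, -0.3310, 0.2690].
Therefore phi_hat_1 = -0.2500.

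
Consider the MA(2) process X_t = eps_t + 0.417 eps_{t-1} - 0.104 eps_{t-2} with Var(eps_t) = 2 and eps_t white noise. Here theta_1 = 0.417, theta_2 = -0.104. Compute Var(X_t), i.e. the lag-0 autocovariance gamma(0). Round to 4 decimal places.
\gamma(0) = 2.3694

For an MA(q) process X_t = eps_t + sum_i theta_i eps_{t-i} with
Var(eps_t) = sigma^2, the variance is
  gamma(0) = sigma^2 * (1 + sum_i theta_i^2).
  sum_i theta_i^2 = (0.417)^2 + (-0.104)^2 = 0.173889 + 0.010816 = 0.184705.
  gamma(0) = 2 * (1 + 0.184705) = 2 * 1.184705 = 2.36941, which rounds to 2.3694.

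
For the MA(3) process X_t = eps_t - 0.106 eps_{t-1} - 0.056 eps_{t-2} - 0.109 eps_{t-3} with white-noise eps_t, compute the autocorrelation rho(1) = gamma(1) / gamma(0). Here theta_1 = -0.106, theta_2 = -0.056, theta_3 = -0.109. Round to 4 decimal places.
\rho(1) = -0.0916

For an MA(q) process with theta_0 = 1, the autocovariance is
  gamma(k) = sigma^2 * sum_{i=0..q-k} theta_i * theta_{i+k},
and rho(k) = gamma(k) / gamma(0). Sigma^2 cancels.
  numerator   = (1)*(-0.106) + (-0.106)*(-0.056) + (-0.056)*(-0.109) = -0.09396.
  denominator = (1)^2 + (-0.106)^2 + (-0.056)^2 + (-0.109)^2 = 1.026253.
  rho(1) = -0.09396 / 1.026253 = -0.0916.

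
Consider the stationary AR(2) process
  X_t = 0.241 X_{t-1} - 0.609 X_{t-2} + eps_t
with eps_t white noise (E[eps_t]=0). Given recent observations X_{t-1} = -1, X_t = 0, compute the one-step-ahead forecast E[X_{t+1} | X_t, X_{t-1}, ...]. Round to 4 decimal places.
E[X_{t+1} \mid \mathcal F_t] = 0.6090

For an AR(p) model X_t = c + sum_i phi_i X_{t-i} + eps_t, the
one-step-ahead conditional mean is
  E[X_{t+1} | X_t, ...] = c + sum_i phi_i X_{t+1-i}.
Substitute known values:
  E[X_{t+1} | ...] = (0.241) * (0) + (-0.609) * (-1)
                   = 0.6090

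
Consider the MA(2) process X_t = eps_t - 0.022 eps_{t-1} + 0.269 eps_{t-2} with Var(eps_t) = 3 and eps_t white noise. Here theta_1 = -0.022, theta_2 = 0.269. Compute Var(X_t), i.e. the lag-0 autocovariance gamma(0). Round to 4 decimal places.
\gamma(0) = 3.2185

For an MA(q) process X_t = eps_t + sum_i theta_i eps_{t-i} with
Var(eps_t) = sigma^2, the variance is
  gamma(0) = sigma^2 * (1 + sum_i theta_i^2).
  sum_i theta_i^2 = (-0.022)^2 + (0.269)^2 = 0.000484 + 0.072361 = 0.072845.
  gamma(0) = 3 * (1 + 0.072845) = 3 * 1.072845 = 3.218535, which rounds to 3.2185.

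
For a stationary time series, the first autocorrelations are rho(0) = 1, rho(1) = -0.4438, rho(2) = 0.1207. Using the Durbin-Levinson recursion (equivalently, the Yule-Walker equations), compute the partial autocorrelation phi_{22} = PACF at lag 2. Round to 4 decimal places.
\phi_{22} = -0.0950

The PACF at lag k is phi_{kk}, the last component of the solution
to the Yule-Walker system G_k phi = r_k where
  (G_k)_{ij} = rho(|i - j|), (r_k)_i = rho(i), i,j = 1..k.
Equivalently, Durbin-Levinson gives phi_{kk} iteratively:
  phi_{11} = rho(1)
  phi_{kk} = [rho(k) - sum_{j=1..k-1} phi_{k-1,j} rho(k-j)]
            / [1 - sum_{j=1..k-1} phi_{k-1,j} rho(j)],
  phi_{k,j} = phi_{k-1,j} - phi_{kk} phi_{k-1,k-j},  j = 1..k-1.
Step k = 1:
  phi_11 = rho(1) = -0.4438.
Step k = 2:
  phi_22 = [rho(2) - phi_11 rho(1)] / [1 - phi_11 rho(1)] = [0.1207 - (-0.4438)(-0.4438)] / [1 - (-0.4438)(-0.4438)]
         = -0.07625844 / 0.80304156 = -0.095.
Therefore phi_{22} = -0.0950.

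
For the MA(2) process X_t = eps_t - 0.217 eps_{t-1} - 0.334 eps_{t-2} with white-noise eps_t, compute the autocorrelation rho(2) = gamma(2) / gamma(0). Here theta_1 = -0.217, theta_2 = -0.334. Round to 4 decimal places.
\rho(2) = -0.2883

For an MA(q) process with theta_0 = 1, the autocovariance is
  gamma(k) = sigma^2 * sum_{i=0..q-k} theta_i * theta_{i+k},
and rho(k) = gamma(k) / gamma(0). Sigma^2 cancels.
  numerator   = (1)*(-0.334) = -0.334.
  denominator = (1)^2 + (-0.217)^2 + (-0.334)^2 = 1.158645.
  rho(2) = -0.334 / 1.158645 = -0.2883.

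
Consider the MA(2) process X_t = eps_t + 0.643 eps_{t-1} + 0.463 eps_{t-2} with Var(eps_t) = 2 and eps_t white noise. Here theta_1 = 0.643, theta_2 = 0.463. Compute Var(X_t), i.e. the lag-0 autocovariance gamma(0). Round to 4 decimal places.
\gamma(0) = 3.2556

For an MA(q) process X_t = eps_t + sum_i theta_i eps_{t-i} with
Var(eps_t) = sigma^2, the variance is
  gamma(0) = sigma^2 * (1 + sum_i theta_i^2).
  sum_i theta_i^2 = (0.643)^2 + (0.463)^2 = 0.413449 + 0.214369 = 0.627818.
  gamma(0) = 2 * (1 + 0.627818) = 2 * 1.627818 = 3.255636, which rounds to 3.2556.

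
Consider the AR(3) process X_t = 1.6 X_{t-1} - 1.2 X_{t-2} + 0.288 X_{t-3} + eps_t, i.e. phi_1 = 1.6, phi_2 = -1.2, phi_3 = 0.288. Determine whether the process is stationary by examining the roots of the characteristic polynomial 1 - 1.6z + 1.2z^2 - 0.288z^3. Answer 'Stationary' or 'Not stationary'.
\text{Stationary}

The AR(p) characteristic polynomial is P(z) = 1 - 1.6z + 1.2z^2 - 0.288z^3.
Stationarity requires all roots to lie outside the unit circle, i.e. |z| > 1 for every root.
Degree 3: look for a simple real root z0 first, then factor out (1 - z/z0) and solve the remaining quadratic.
Testing z0 = 2.5: P(2.5) = 1 + (-1.6)(2.5) + (1.2)(2.5)^2 + (-0.288)(2.5)^3
  = 1 + (-4) + (7.5) + (-4.5) = 0.  So z_0 = 2.5 is a root, |z_0| = 2.5.
Divide out the factor (1 - 0.4 z) = (1 - z/z0) (since 1/z0 = 0.4):
  P(z) = (1 - 0.4 z)(1 + (-1.2) z + (0.72) z^2)
  [check: z-coef -1.2 - (0.4) = -1.6; z^2-coef 0.72 - (0.4)(-1.2) = 1.2; z^3-coef -(0.4)(0.72) = -0.288.]
Remaining roots from the quadratic factor 1 + (-1.2) z + (0.72) z^2:
  Set 1 + (-1.2) z + (0.72) z^2 = 0, i.e. a z^2 + b z + c = 0 with a = 0.72, b = -1.2, c = 1.
  Discriminant D = b^2 - 4ac = (-1.2)^2 - 4*(0.72)*1 = 1.44 - (2.88) = -1.44.
  D < 0, so the roots are the complex-conjugate pair z = (-b +/- i sqrt(-D)) / (2a) = 0.8333 +/- 0.8333i.
  For a conjugate pair |z|^2 = z * conj(z) = (product of roots) = c/a = 1/(0.72) = 1.388889, so |z| = sqrt(1.388889) = 1.1785 for both roots.
Moduli of all roots: 2.5000, 1.1785, 1.1785.
All moduli strictly greater than 1? Yes.
Verdict: Stationary.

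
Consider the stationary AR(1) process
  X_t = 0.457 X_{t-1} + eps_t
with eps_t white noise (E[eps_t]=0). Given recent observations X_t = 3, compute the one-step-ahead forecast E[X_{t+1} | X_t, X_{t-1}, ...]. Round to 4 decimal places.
E[X_{t+1} \mid \mathcal F_t] = 1.3710

For an AR(p) model X_t = c + sum_i phi_i X_{t-i} + eps_t, the
one-step-ahead conditional mean is
  E[X_{t+1} | X_t, ...] = c + sum_i phi_i X_{t+1-i}.
Substitute known values:
  E[X_{t+1} | ...] = (0.457) * (3)
                   = 1.3710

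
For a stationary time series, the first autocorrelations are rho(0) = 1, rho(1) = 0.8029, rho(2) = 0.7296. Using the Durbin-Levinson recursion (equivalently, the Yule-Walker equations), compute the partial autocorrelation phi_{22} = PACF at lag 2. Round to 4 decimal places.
\phi_{22} = 0.2391

The PACF at lag k is phi_{kk}, the last component of the solution
to the Yule-Walker system G_k phi = r_k where
  (G_k)_{ij} = rho(|i - j|), (r_k)_i = rho(i), i,j = 1..k.
Equivalently, Durbin-Levinson gives phi_{kk} iteratively:
  phi_{11} = rho(1)
  phi_{kk} = [rho(k) - sum_{j=1..k-1} phi_{k-1,j} rho(k-j)]
            / [1 - sum_{j=1..k-1} phi_{k-1,j} rho(j)],
  phi_{k,j} = phi_{k-1,j} - phi_{kk} phi_{k-1,k-j},  j = 1..k-1.
Step k = 1:
  phi_11 = rho(1) = 0.8029.
Step k = 2:
  phi_22 = [rho(2) - phi_11 rho(1)] / [1 - phi_11 rho(1)] = [0.7296 - (0.8029)(0.8029)] / [1 - (0.8029)(0.8029)]
         = 0.08495159 / 0.35535159 = 0.2391.
Therefore phi_{22} = 0.2391.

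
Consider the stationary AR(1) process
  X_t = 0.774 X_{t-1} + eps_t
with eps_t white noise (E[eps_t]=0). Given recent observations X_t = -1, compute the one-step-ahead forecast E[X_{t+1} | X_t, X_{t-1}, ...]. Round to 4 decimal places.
E[X_{t+1} \mid \mathcal F_t] = -0.7740

For an AR(p) model X_t = c + sum_i phi_i X_{t-i} + eps_t, the
one-step-ahead conditional mean is
  E[X_{t+1} | X_t, ...] = c + sum_i phi_i X_{t+1-i}.
Substitute known values:
  E[X_{t+1} | ...] = (0.774) * (-1)
                   = -0.7740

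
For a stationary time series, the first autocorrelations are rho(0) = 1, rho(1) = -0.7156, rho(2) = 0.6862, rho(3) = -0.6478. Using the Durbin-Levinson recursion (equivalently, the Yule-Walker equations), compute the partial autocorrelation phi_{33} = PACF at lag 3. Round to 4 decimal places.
\phi_{33} = -0.1800

The PACF at lag k is phi_{kk}, the last component of the solution
to the Yule-Walker system G_k phi = r_k where
  (G_k)_{ij} = rho(|i - j|), (r_k)_i = rho(i), i,j = 1..k.
Equivalently, Durbin-Levinson gives phi_{kk} iteratively:
  phi_{11} = rho(1)
  phi_{kk} = [rho(k) - sum_{j=1..k-1} phi_{k-1,j} rho(k-j)]
            / [1 - sum_{j=1..k-1} phi_{k-1,j} rho(j)],
  phi_{k,j} = phi_{k-1,j} - phi_{kk} phi_{k-1,k-j},  j = 1..k-1.
Step k = 1:
  phi_11 = rho(1) = -0.7156.
Step k = 2:
  phi_22 = [rho(2) - phi_11 rho(1)] / [1 - phi_11 rho(1)] = [0.6862 - (-0.7156)(-0.7156)] / [1 - (-0.7156)(-0.7156)]
         = 0.17411664 / 0.48791664 = 0.356857.
  Update: phi_21 = phi_11 - phi_22 phi_11 = -0.7156 - (0.356857)(-0.7156) = -0.460233.
Step k = 3:
  phi_33 = [rho(3) - phi_21 rho(2) - phi_22 rho(1)] / [1 - phi_21 rho(1) - phi_22 rho(2)]
    numerator   = -0.6478 - (-0.460233)(0.6862) - (0.356857)(-0.7156) = -0.07662108
    denominator = 1 - (-0.460233)(-0.7156) - (0.356857)(0.6862) = 0.42578184
  phi_33 = -0.07662108 / 0.42578184 = -0.18.
Therefore phi_{33} = -0.1800.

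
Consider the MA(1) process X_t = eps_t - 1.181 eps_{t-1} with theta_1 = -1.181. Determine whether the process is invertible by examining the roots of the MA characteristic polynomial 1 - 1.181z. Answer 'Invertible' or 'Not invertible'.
\text{Not invertible}

The MA(q) characteristic polynomial is P(z) = 1 - 1.181z.
Invertibility requires all roots to lie outside the unit circle, i.e. |z| > 1 for every root.
This is linear in z: 1 + (-1.181) z = 0  =>  z = -1/(-1.181) = 0.84674,  |z| = 0.84674.
Moduli of all roots: 0.8467.
All moduli strictly greater than 1? No.
Verdict: Not invertible.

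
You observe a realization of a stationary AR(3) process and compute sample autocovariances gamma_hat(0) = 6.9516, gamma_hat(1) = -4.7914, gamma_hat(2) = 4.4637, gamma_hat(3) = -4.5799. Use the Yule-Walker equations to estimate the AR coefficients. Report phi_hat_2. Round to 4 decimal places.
\hat\phi_{2} = 0.1810

The Yule-Walker equations for an AR(p) process read, in matrix form,
  Gamma_p phi = r_p,   with   (Gamma_p)_{ij} = gamma(|i - j|),
                       (r_p)_i = gamma(i),   i,j = 1..p.
Substitute the sample gammas (Toeplitz matrix and right-hand side of size 3):
  Gamma_p = [[6.9516, -4.7914, 4.4637], [-4.7914, 6.9516, -4.7914], [4.4637, -4.7914, 6.9516]]
  r_p     = [-4.7914, 4.4637, -4.5799]
Written out (R1..R3):
  (R1) 6.9516 phi_1 - 4.7914 phi_2 + 4.4637 phi_3 = -4.7914
  (R2) -4.7914 phi_1 + 6.9516 phi_2 - 4.7914 phi_3 = 4.4637
  (R3) 4.4637 phi_1 - 4.7914 phi_2 + 6.9516 phi_3 = -4.5799
Gaussian elimination:
  R2 <- R2 - (-4.7914/6.9516) R1 = R2 - (-0.689251) R1:  3.649121 phi_2 - 1.714789 phi_3 = 1.161221
  R3 <- R3 - (4.4637/6.9516) R1 = R3 - (0.642111) R1:  -1.714789 phi_2 + 4.085408 phi_3 = -1.503289
  R3 <- R3 - (-1.714789/3.649121) R2 = R3 - (-0.469918) R2:  3.279598 phi_3 = -0.95761
Back-substitution:
  phi_hat_3 = -0.95761 / 3.279598 = -0.29199
  phi_hat_2 = (1.161221 - (-1.714789)(-0.29199)) / 3.649121 = 0.181008
  phi_hat_1 = (-4.7914 - (-4.7914)(0.181008) - (4.4637)(-0.29199)) / 6.9516 = -0.377001
So phi_hat = [-0.3770, 0.1810, -0.2920].
Therefore phi_hat_2 = 0.1810.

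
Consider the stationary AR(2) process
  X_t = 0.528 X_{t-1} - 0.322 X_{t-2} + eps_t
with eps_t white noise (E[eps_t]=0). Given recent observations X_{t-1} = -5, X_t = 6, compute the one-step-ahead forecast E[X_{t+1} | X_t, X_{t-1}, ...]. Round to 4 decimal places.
E[X_{t+1} \mid \mathcal F_t] = 4.7780

For an AR(p) model X_t = c + sum_i phi_i X_{t-i} + eps_t, the
one-step-ahead conditional mean is
  E[X_{t+1} | X_t, ...] = c + sum_i phi_i X_{t+1-i}.
Substitute known values:
  E[X_{t+1} | ...] = (0.528) * (6) + (-0.322) * (-5)
                   = 4.7780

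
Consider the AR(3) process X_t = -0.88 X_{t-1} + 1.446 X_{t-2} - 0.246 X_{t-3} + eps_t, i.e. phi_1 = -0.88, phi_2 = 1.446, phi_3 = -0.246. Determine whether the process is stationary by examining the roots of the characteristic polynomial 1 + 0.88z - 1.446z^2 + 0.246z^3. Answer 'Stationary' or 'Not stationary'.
\text{Not stationary}

The AR(p) characteristic polynomial is P(z) = 1 + 0.88z - 1.446z^2 + 0.246z^3.
Stationarity requires all roots to lie outside the unit circle, i.e. |z| > 1 for every root.
Degree 3: look for a simple real root z0 first, then factor out (1 - z/z0) and solve the remaining quadratic.
Testing z0 = 5: P(5) = 1 + (0.88)(5) + (-1.446)(5)^2 + (0.246)(5)^3
  = 1 + (4.4) + (-36.15) + (30.75) = 0.  So z_0 = 5 is a root, |z_0| = 5.
Divide out the factor (1 - 0.2 z) = (1 - z/z0) (since 1/z0 = 0.2):
  P(z) = (1 - 0.2 z)(1 + (1.08) z + (-1.23) z^2)
  [check: z-coef 1.08 - (0.2) = 0.88; z^2-coef -1.23 - (0.2)(1.08) = -1.446; z^3-coef -(0.2)(-1.23) = 0.246.]
Remaining roots from the quadratic factor 1 + (1.08) z + (-1.23) z^2:
  Set 1 + (1.08) z + (-1.23) z^2 = 0, i.e. a z^2 + b z + c = 0 with a = -1.23, b = 1.08, c = 1.
  Discriminant D = b^2 - 4ac = (1.08)^2 - 4*(-1.23)*1 = 1.1664 - (-4.92) = 6.0864.
  D >= 0, so the roots are real: z = (-b +/- sqrt(D)) / (2a) = (-1.08 +/- 2.467063) / (-2.46).
    z_1 = (-1.08 + 2.467063) / (-2.46) = -0.5638,   |z_1| = 0.5638.
    z_2 = (-1.08 - 2.467063) / (-2.46) = 1.4419,   |z_2| = 1.4419.
Moduli of all roots: 5.0000, 0.5638, 1.4419.
All moduli strictly greater than 1? No.
Verdict: Not stationary.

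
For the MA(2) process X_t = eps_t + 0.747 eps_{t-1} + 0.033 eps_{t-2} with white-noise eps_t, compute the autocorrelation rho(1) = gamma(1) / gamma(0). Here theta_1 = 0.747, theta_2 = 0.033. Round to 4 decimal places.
\rho(1) = 0.4949

For an MA(q) process with theta_0 = 1, the autocovariance is
  gamma(k) = sigma^2 * sum_{i=0..q-k} theta_i * theta_{i+k},
and rho(k) = gamma(k) / gamma(0). Sigma^2 cancels.
  numerator   = (1)*(0.747) + (0.747)*(0.033) = 0.771651.
  denominator = (1)^2 + (0.747)^2 + (0.033)^2 = 1.559098.
  rho(1) = 0.771651 / 1.559098 = 0.4949.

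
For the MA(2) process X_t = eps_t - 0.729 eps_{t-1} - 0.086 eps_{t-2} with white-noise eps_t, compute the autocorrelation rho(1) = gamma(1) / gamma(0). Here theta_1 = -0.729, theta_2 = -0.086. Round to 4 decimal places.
\rho(1) = -0.4330

For an MA(q) process with theta_0 = 1, the autocovariance is
  gamma(k) = sigma^2 * sum_{i=0..q-k} theta_i * theta_{i+k},
and rho(k) = gamma(k) / gamma(0). Sigma^2 cancels.
  numerator   = (1)*(-0.729) + (-0.729)*(-0.086) = -0.666306.
  denominator = (1)^2 + (-0.729)^2 + (-0.086)^2 = 1.538837.
  rho(1) = -0.666306 / 1.538837 = -0.4330.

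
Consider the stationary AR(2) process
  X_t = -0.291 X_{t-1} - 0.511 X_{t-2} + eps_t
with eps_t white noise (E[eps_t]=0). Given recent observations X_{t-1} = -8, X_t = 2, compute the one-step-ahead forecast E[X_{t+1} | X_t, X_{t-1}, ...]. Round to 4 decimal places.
E[X_{t+1} \mid \mathcal F_t] = 3.5060

For an AR(p) model X_t = c + sum_i phi_i X_{t-i} + eps_t, the
one-step-ahead conditional mean is
  E[X_{t+1} | X_t, ...] = c + sum_i phi_i X_{t+1-i}.
Substitute known values:
  E[X_{t+1} | ...] = (-0.291) * (2) + (-0.511) * (-8)
                   = 3.5060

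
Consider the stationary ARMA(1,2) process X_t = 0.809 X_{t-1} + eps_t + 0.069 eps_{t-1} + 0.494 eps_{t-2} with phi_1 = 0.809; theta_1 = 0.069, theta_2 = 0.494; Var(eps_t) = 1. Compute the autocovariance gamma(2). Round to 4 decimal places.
\gamma(2) = 4.8070

Multiply the model equation by X_{t-k} and take expectations. With theta_0 = psi_0 = 1 and psi_j the MA(infinity) weights, this gives
  gamma(k) - sum_i phi_i gamma(k-i) = c_k,
  c_k = sigma^2 * sum_{j=k..q} theta_j psi_{j-k}   (c_k = 0 for k > q),
using gamma(-m) = gamma(m).
psi-weights needed (psi_j = theta_j + sum_i phi_i psi_{j-i}):
  psi_1 = theta_1 + phi_1 = 0.069 + (0.809) = 0.878
  psi_2 = theta_2 + phi_1 psi_1 = 0.494 + (0.809)(0.878) = 1.204302
Right-hand sides:
  c_0 = sigma^2 (1 + theta_1 psi_1 + theta_2 psi_2) = 1 * (1 + (0.069)(0.878) + (0.494)(1.204302)) = 1 * 1.655507 = 1.655507
  c_1 = sigma^2 (theta_1 + theta_2 psi_1) = 1 * (0.069 + (0.494)(0.878)) = 0.502732
  c_2 = sigma^2 theta_2 = 1 * (0.494) = 0.494
Equations for k = 0 and k = 1 (AR order 1):
  gamma(0) = phi_1 gamma(1) + c_0
  gamma(1) = phi_1 gamma(0) + c_1
Substituting the second into the first: gamma(0) (1 - phi_1^2) = c_0 + phi_1 c_1, so
  gamma(0) = (c_0 + phi_1 c_1) / (1 - phi_1^2) = (1.655507 + (0.809)(0.502732)) / (1 - (0.809)^2) = 2.062217 / 0.345519 = 5.968463.
  gamma(1) = phi_1 gamma(0) + c_1 = (0.809)(5.968463) + (0.502732) = 5.331219.
For k = 2: gamma(2) = phi_1 gamma(1) + c_2
  = (0.809)(5.331219) + (0.494) = 4.806956.
Therefore gamma(2) = 4.8070 (to 4 decimal places).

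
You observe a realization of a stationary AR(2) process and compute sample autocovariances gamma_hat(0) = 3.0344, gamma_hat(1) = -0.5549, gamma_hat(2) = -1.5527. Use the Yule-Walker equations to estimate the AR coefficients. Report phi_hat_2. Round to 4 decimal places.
\hat\phi_{2} = -0.5640

The Yule-Walker equations for an AR(p) process read, in matrix form,
  Gamma_p phi = r_p,   with   (Gamma_p)_{ij} = gamma(|i - j|),
                       (r_p)_i = gamma(i),   i,j = 1..p.
Substitute the sample gammas (Toeplitz matrix and right-hand side of size 2):
  Gamma_p = [[3.0344, -0.5549], [-0.5549, 3.0344]]
  r_p     = [-0.5549, -1.5527]
Written out:
  3.0344 phi_1 - 0.5549 phi_2 = -0.5549
  -0.5549 phi_1 + 3.0344 phi_2 = -1.5527
Solve by Cramer's rule:
  det = gamma(0)^2 - gamma(1)^2 = (3.0344)^2 - (-0.5549)^2 = 9.20758336 - 0.30791401 = 8.89966935
  phi_hat_1 = [gamma(1) gamma(0) - gamma(1) gamma(2)] / det = [(-0.5549)(3.0344) - (-0.5549)(-1.5527)] / 8.89966935 = -2.54538179 / 8.89966935 = -0.286
  phi_hat_2 = [gamma(0) gamma(2) - gamma(1)^2] / det = [(3.0344)(-1.5527) - (-0.5549)^2] / 8.89966935 = -5.01942689 / 8.89966935 = -0.564
So phi_hat = [-0.2860, -0.5640].
Therefore phi_hat_2 = -0.5640.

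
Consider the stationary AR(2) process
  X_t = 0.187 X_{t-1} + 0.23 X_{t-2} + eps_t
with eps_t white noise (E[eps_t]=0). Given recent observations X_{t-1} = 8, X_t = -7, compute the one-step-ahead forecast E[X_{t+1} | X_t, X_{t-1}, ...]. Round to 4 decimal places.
E[X_{t+1} \mid \mathcal F_t] = 0.5310

For an AR(p) model X_t = c + sum_i phi_i X_{t-i} + eps_t, the
one-step-ahead conditional mean is
  E[X_{t+1} | X_t, ...] = c + sum_i phi_i X_{t+1-i}.
Substitute known values:
  E[X_{t+1} | ...] = (0.187) * (-7) + (0.23) * (8)
                   = 0.5310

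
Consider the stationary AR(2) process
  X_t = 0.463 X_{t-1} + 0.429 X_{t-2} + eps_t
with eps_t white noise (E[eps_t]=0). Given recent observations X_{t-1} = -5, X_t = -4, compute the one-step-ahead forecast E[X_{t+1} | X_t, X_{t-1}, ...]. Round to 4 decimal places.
E[X_{t+1} \mid \mathcal F_t] = -3.9970

For an AR(p) model X_t = c + sum_i phi_i X_{t-i} + eps_t, the
one-step-ahead conditional mean is
  E[X_{t+1} | X_t, ...] = c + sum_i phi_i X_{t+1-i}.
Substitute known values:
  E[X_{t+1} | ...] = (0.463) * (-4) + (0.429) * (-5)
                   = -3.9970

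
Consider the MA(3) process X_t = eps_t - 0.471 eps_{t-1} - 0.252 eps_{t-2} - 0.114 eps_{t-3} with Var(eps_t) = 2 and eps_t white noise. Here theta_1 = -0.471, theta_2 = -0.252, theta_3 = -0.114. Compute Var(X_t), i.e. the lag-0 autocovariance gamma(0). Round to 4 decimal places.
\gamma(0) = 2.5967

For an MA(q) process X_t = eps_t + sum_i theta_i eps_{t-i} with
Var(eps_t) = sigma^2, the variance is
  gamma(0) = sigma^2 * (1 + sum_i theta_i^2).
  sum_i theta_i^2 = (-0.471)^2 + (-0.252)^2 + (-0.114)^2 = 0.221841 + 0.063504 + 0.012996 = 0.298341.
  gamma(0) = 2 * (1 + 0.298341) = 2 * 1.298341 = 2.596682, which rounds to 2.5967.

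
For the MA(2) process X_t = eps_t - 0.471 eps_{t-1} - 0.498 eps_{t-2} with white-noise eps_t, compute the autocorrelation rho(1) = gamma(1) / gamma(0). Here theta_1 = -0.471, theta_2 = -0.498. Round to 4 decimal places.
\rho(1) = -0.1609

For an MA(q) process with theta_0 = 1, the autocovariance is
  gamma(k) = sigma^2 * sum_{i=0..q-k} theta_i * theta_{i+k},
and rho(k) = gamma(k) / gamma(0). Sigma^2 cancels.
  numerator   = (1)*(-0.471) + (-0.471)*(-0.498) = -0.236442.
  denominator = (1)^2 + (-0.471)^2 + (-0.498)^2 = 1.469845.
  rho(1) = -0.236442 / 1.469845 = -0.1609.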